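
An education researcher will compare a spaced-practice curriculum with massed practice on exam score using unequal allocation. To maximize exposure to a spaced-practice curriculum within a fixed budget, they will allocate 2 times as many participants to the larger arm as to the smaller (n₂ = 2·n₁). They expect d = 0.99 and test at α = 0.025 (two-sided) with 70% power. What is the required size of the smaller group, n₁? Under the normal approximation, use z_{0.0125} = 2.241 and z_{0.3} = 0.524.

n₁ = 12

With allocation ratio k = n₂/n₁ = 2, Var(x̄₁−x̄₂) = σ²(1/n₁ + 1/(k·n₁)) = σ²·(k+1)/(k·n₁).
So n₁ = (1 + 1/k)·((z_{α/2} + z_β)/d)² = 1.500 × (2.765/0.99)².
n₁ = 1.500 × 7.80 = 11.7.
Round up: n₁ = 12, giving n₂ = 2 × 12 = 24.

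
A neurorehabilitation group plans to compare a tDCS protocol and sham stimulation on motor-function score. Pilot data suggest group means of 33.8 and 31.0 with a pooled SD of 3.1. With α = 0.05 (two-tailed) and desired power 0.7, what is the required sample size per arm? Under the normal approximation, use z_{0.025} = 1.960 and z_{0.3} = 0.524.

n = 16 per group

Cohen's d = |M₁ − M₂| / SD_pooled = |33.8 − 31.0| / 3.1 = 2.8 / 3.1 = 0.903.
For two independent groups with equal n: n = 2·((z_{α/2} + z_β) / d)².
z_{α/2} + z_β = 1.960 + 0.524 = 2.484.
n = 2 × (2.484 / 0.903)² = 2 × 2.751² = 2 × 7.57 = 15.1.
Round up to the next whole participant.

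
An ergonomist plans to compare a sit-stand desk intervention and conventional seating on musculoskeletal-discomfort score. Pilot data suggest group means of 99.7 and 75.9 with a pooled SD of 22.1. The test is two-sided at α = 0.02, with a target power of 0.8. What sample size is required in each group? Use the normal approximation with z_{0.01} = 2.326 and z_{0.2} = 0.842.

n = 18 per group

Cohen's d = |M₁ − M₂| / SD_pooled = |99.7 − 75.9| / 22.1 = 23.8 / 22.1 = 1.077.
For two independent groups with equal n: n = 2·((z_{α/2} + z_β) / d)².
z_{α/2} + z_β = 2.326 + 0.842 = 3.168.
n = 2 × (3.168 / 1.077)² = 2 × 2.942² = 2 × 8.65 = 17.3.
Round up to the next whole participant.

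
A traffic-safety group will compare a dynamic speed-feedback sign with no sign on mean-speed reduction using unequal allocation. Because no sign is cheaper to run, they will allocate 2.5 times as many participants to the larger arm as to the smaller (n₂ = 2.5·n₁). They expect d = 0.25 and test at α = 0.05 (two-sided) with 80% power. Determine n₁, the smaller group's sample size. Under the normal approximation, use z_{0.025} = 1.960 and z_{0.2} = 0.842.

With allocation ratio k = n₂/n₁ = 2.5, Var(x̄₁−x̄₂) = σ²(1/n₁ + 1/(k·n₁)) = σ²·(k+1)/(k·n₁).
So n₁ = (1 + 1/k)·((z_{α/2} + z_β)/d)² = 1.400 × (2.802/0.25)².
n₁ = 1.400 × 125.62 = 175.9.
Round up: n₁ = 176, giving n₂ = 2.5 × 176 = 440.

n₁ = 176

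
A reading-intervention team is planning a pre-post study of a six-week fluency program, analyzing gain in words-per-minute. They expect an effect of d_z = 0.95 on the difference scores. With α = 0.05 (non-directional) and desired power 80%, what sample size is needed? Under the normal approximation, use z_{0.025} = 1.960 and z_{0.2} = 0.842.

For a paired (one-sample on differences) test: n = ((z_{α/2} + z_β) / d)².
z_{α/2} + z_β = 1.960 + 0.842 = 2.802.
n = (2.802 / 0.95)² = 2.949² = 8.70.
Round up.

n = 9 pairs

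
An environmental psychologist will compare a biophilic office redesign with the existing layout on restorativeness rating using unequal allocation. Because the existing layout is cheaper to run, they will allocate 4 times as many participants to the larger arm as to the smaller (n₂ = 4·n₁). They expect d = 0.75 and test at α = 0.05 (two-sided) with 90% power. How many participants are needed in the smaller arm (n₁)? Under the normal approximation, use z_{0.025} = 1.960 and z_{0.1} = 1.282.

With allocation ratio k = n₂/n₁ = 4, Var(x̄₁−x̄₂) = σ²(1/n₁ + 1/(k·n₁)) = σ²·(k+1)/(k·n₁).
So n₁ = (1 + 1/k)·((z_{α/2} + z_β)/d)² = 1.250 × (3.242/0.75)².
n₁ = 1.250 × 18.69 = 23.4.
Round up: n₁ = 24, giving n₂ = 4 × 24 = 96.

n₁ = 24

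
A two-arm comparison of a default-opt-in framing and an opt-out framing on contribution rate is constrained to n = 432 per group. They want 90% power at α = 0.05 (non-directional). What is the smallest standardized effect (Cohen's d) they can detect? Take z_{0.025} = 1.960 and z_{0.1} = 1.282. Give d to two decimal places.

For two independent groups of n = 432 each: d_min = (z_{α/2} + z_β)·√(2/n).
z-sum = 1.960 + 1.282 = 3.242.
d_min = 3.242 × √(2/432) = 3.242 × 0.0680 = 0.221.

d_min ≈ 0.22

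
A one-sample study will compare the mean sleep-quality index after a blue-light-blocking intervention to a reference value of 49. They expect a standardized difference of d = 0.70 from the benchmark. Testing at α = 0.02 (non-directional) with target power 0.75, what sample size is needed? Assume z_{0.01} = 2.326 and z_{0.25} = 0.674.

For a one-sample test: n = ((z_{α/2} + z_β) / d)².
z_{α/2} + z_β = 2.326 + 0.674 = 3.000.
n = (3.000 / 0.70)² = 4.286² = 18.37.
Round up.

n = 19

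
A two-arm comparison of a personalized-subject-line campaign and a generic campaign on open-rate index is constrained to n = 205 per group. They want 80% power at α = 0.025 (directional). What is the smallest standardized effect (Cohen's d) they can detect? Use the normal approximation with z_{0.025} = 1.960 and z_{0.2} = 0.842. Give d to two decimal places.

d_min ≈ 0.28

For two independent groups of n = 205 each: d_min = (z_{α} + z_β)·√(2/n).
z-sum = 1.960 + 0.842 = 2.802.
d_min = 2.802 × √(2/205) = 2.802 × 0.0988 = 0.277.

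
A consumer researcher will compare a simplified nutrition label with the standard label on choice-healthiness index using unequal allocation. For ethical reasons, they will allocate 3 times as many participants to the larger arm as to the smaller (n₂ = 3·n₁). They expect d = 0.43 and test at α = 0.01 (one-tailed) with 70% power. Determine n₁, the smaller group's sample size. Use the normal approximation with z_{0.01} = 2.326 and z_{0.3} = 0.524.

n₁ = 59

With allocation ratio k = n₂/n₁ = 3, Var(x̄₁−x̄₂) = σ²(1/n₁ + 1/(k·n₁)) = σ²·(k+1)/(k·n₁).
So n₁ = (1 + 1/k)·((z_{α} + z_β)/d)² = 1.333 × (2.850/0.43)².
n₁ = 1.333 × 43.93 = 58.6.
Round up: n₁ = 59, giving n₂ = 3 × 59 = 177.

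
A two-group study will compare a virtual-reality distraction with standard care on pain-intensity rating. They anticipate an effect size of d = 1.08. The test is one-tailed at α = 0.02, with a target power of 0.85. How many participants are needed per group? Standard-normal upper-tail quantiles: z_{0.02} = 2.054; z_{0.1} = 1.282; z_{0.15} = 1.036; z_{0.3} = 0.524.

n = 17 per group

For two independent groups with equal n: n = 2·((z_{α} + z_β) / d)².
z_{α} + z_β = 2.054 + 1.036 = 3.090.
n = 2 × (3.090 / 1.08)² = 2 × 2.861² = 2 × 8.19 = 16.4.
Round up to the next whole participant.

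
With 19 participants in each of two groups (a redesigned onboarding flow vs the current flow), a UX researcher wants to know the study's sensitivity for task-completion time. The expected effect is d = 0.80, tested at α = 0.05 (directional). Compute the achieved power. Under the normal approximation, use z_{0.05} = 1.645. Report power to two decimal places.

power ≈ 0.79

For two equal groups, power = Φ(d·√(n/2) − z_{α}).
d·√(n/2) = 0.80 × √(19/2) = 0.80 × 3.082 = 2.466.
z_β = 2.466 − 1.645 = 0.821.
Power = Φ(0.821) = 0.794.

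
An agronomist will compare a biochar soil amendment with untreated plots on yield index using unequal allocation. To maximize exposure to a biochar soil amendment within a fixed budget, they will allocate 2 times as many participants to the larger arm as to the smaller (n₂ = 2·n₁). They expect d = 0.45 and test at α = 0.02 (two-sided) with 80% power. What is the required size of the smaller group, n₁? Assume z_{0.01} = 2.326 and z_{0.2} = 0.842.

With allocation ratio k = n₂/n₁ = 2, Var(x̄₁−x̄₂) = σ²(1/n₁ + 1/(k·n₁)) = σ²·(k+1)/(k·n₁).
So n₁ = (1 + 1/k)·((z_{α/2} + z_β)/d)² = 1.500 × (3.168/0.45)².
n₁ = 1.500 × 49.56 = 74.3.
Round up: n₁ = 75, giving n₂ = 2 × 75 = 150.

n₁ = 75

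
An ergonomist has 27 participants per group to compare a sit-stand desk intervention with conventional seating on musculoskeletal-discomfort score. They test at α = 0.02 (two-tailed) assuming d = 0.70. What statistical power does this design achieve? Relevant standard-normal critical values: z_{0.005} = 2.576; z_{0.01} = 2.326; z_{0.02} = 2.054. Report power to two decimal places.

For two equal groups, power = Φ(d·√(n/2) − z_{α/2}).
d·√(n/2) = 0.70 × √(27/2) = 0.70 × 3.674 = 2.572.
z_β = 2.572 − 2.326 = 0.246.
Power = Φ(0.246) = 0.597.

power ≈ 0.60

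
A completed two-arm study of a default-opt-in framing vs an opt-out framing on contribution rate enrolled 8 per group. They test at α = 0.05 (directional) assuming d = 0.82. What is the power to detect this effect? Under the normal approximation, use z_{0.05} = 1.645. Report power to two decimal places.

power ≈ 0.50

For two equal groups, power = Φ(d·√(n/2) − z_{α}).
d·√(n/2) = 0.82 × √(8/2) = 0.82 × 2.000 = 1.640.
z_β = 1.640 − 1.645 = -0.005.
Power = Φ(-0.005) = 0.498.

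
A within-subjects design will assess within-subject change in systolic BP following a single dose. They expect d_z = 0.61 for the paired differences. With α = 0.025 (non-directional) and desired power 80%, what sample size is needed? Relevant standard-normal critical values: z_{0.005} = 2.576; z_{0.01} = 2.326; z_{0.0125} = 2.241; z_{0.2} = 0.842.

For a paired (one-sample on differences) test: n = ((z_{α/2} + z_β) / d)².
z_{α/2} + z_β = 2.241 + 0.842 = 3.083.
n = (3.083 / 0.61)² = 5.054² = 25.54.
Round up.

n = 26 pairs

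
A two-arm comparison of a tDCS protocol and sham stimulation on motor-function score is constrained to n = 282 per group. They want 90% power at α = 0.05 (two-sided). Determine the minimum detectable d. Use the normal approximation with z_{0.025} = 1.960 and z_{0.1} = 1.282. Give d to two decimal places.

For two independent groups of n = 282 each: d_min = (z_{α/2} + z_β)·√(2/n).
z-sum = 1.960 + 1.282 = 3.242.
d_min = 3.242 × √(2/282) = 3.242 × 0.0842 = 0.273.

d_min ≈ 0.27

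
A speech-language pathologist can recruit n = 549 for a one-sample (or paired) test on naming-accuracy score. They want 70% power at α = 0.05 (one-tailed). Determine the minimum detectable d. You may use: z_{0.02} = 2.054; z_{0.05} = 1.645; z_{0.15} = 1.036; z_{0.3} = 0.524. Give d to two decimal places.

For a single sample (or paired design) of n = 549: d_min = (z_{α} + z_β)/√n.
z-sum = 1.645 + 0.524 = 2.169.
d_min = 2.169 / √549 = 2.169 / 23.431 = 0.093.

d_min ≈ 0.09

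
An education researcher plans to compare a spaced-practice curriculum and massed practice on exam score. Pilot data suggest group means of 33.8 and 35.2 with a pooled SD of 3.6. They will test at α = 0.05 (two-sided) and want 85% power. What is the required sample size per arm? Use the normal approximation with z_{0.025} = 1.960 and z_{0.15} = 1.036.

Cohen's d = |M₁ − M₂| / SD_pooled = |33.8 − 35.2| / 3.6 = 1.4 / 3.6 = 0.389.
For two independent groups with equal n: n = 2·((z_{α/2} + z_β) / d)².
z_{α/2} + z_β = 1.960 + 1.036 = 2.996.
n = 2 × (2.996 / 0.389)² = 2 × 7.702² = 2 × 59.32 = 118.6.
Round up to the next whole participant.

n = 119 per group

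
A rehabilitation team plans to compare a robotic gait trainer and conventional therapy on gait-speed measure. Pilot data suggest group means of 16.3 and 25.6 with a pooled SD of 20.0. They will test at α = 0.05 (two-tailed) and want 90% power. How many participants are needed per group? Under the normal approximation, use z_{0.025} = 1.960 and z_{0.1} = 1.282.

n = 98 per group

Cohen's d = |M₁ − M₂| / SD_pooled = |16.3 − 25.6| / 20.0 = 9.3 / 20.0 = 0.465.
For two independent groups with equal n: n = 2·((z_{α/2} + z_β) / d)².
z_{α/2} + z_β = 1.960 + 1.282 = 3.242.
n = 2 × (3.242 / 0.465)² = 2 × 6.972² = 2 × 48.61 = 97.2.
Round up to the next whole participant.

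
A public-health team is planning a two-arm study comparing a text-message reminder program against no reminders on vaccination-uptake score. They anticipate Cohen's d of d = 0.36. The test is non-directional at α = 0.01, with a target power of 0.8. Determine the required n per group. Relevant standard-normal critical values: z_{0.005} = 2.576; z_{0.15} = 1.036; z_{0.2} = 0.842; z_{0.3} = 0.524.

n = 181 per group

For two independent groups with equal n: n = 2·((z_{α/2} + z_β) / d)².
z_{α/2} + z_β = 2.576 + 0.842 = 3.418.
n = 2 × (3.418 / 0.36)² = 2 × 9.494² = 2 × 90.14 = 180.3.
Round up to the next whole participant.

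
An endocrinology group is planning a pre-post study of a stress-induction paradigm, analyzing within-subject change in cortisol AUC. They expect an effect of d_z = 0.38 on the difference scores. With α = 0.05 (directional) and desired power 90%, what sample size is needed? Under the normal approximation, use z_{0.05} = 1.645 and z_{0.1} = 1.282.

n = 60 pairs

For a paired (one-sample on differences) test: n = ((z_{α} + z_β) / d)².
z_{α} + z_β = 1.645 + 1.282 = 2.927.
n = (2.927 / 0.38)² = 7.703² = 59.33.
Round up.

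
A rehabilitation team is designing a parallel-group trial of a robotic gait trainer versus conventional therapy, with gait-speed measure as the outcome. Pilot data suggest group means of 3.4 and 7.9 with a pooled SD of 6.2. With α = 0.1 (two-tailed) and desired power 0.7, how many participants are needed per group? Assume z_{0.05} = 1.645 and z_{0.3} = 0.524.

Cohen's d = |M₁ − M₂| / SD_pooled = |3.4 − 7.9| / 6.2 = 4.5 / 6.2 = 0.726.
For two independent groups with equal n: n = 2·((z_{α/2} + z_β) / d)².
z_{α/2} + z_β = 1.645 + 0.524 = 2.169.
n = 2 × (2.169 / 0.726)² = 2 × 2.988² = 2 × 8.93 = 17.9.
Round up to the next whole participant.

n = 18 per group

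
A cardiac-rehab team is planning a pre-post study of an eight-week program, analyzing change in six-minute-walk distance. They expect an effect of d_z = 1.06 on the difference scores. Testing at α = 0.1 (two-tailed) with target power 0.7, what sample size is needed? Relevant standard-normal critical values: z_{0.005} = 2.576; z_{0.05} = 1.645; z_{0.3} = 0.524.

For a paired (one-sample on differences) test: n = ((z_{α/2} + z_β) / d)².
z_{α/2} + z_β = 1.645 + 0.524 = 2.169.
n = (2.169 / 1.06)² = 2.046² = 4.19.
Round up.

n = 5 pairs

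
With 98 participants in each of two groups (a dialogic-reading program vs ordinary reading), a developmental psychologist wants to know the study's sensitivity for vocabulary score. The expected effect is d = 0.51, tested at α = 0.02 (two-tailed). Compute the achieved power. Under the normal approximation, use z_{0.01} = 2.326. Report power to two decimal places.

For two equal groups, power = Φ(d·√(n/2) − z_{α/2}).
d·√(n/2) = 0.51 × √(98/2) = 0.51 × 7.000 = 3.570.
z_β = 3.570 − 2.326 = 1.244.
Power = Φ(1.244) = 0.893.

power ≈ 0.89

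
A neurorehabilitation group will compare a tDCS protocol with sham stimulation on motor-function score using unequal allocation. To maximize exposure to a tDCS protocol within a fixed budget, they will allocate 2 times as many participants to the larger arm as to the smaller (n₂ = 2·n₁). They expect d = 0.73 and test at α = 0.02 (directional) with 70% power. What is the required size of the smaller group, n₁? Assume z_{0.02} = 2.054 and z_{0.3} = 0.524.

n₁ = 19

With allocation ratio k = n₂/n₁ = 2, Var(x̄₁−x̄₂) = σ²(1/n₁ + 1/(k·n₁)) = σ²·(k+1)/(k·n₁).
So n₁ = (1 + 1/k)·((z_{α} + z_β)/d)² = 1.500 × (2.578/0.73)².
n₁ = 1.500 × 12.47 = 18.7.
Round up: n₁ = 19, giving n₂ = 2 × 19 = 38.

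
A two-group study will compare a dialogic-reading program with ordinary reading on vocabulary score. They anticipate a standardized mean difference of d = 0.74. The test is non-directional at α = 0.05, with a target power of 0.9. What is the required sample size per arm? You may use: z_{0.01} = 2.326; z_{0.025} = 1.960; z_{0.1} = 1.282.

For two independent groups with equal n: n = 2·((z_{α/2} + z_β) / d)².
z_{α/2} + z_β = 1.960 + 1.282 = 3.242.
n = 2 × (3.242 / 0.74)² = 2 × 4.381² = 2 × 19.19 = 38.4.
Round up to the next whole participant.

n = 39 per group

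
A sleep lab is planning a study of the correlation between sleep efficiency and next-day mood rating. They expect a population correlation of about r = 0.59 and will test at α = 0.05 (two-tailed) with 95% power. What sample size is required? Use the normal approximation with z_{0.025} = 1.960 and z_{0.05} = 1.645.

n = 32

Fisher's z: C = ½·ln((1+r)/(1−r)) = ½·ln(3.8780) = 0.6777.
n = ((z_{α/2} + z_β)/C)² + 3.
(1.960 + 1.645) / 0.6777 = 3.605 / 0.6777 = 5.319.
n = 5.319² + 3 = 28.30 + 3 = 31.3.
Round up.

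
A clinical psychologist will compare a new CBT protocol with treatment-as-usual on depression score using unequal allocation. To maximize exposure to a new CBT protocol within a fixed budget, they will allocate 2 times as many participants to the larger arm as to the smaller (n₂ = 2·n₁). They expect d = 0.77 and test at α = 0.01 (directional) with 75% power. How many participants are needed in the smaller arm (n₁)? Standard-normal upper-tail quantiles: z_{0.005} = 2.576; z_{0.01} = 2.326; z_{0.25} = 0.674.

n₁ = 23

With allocation ratio k = n₂/n₁ = 2, Var(x̄₁−x̄₂) = σ²(1/n₁ + 1/(k·n₁)) = σ²·(k+1)/(k·n₁).
So n₁ = (1 + 1/k)·((z_{α} + z_β)/d)² = 1.500 × (3.000/0.77)².
n₁ = 1.500 × 15.18 = 22.8.
Round up: n₁ = 23, giving n₂ = 2 × 23 = 46.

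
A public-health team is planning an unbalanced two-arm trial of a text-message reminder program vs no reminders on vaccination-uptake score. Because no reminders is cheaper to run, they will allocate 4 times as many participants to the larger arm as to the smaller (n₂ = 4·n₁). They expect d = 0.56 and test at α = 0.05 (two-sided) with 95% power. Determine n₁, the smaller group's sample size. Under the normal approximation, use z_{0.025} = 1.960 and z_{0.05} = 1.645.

With allocation ratio k = n₂/n₁ = 4, Var(x̄₁−x̄₂) = σ²(1/n₁ + 1/(k·n₁)) = σ²·(k+1)/(k·n₁).
So n₁ = (1 + 1/k)·((z_{α/2} + z_β)/d)² = 1.250 × (3.605/0.56)².
n₁ = 1.250 × 41.44 = 51.8.
Round up: n₁ = 52, giving n₂ = 4 × 52 = 208.

n₁ = 52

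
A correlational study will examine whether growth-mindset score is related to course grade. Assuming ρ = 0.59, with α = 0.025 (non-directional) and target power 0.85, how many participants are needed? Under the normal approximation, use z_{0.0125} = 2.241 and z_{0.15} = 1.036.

Fisher's z: C = ½·ln((1+r)/(1−r)) = ½·ln(3.8780) = 0.6777.
n = ((z_{α/2} + z_β)/C)² + 3.
(2.241 + 1.036) / 0.6777 = 3.277 / 0.6777 = 4.835.
n = 4.835² + 3 = 23.38 + 3 = 26.4.
Round up.

n = 27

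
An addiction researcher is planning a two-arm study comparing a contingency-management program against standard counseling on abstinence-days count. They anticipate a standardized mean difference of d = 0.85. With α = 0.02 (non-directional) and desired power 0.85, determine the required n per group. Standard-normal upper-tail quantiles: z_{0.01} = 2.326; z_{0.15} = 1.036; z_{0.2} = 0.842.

For two independent groups with equal n: n = 2·((z_{α/2} + z_β) / d)².
z_{α/2} + z_β = 2.326 + 1.036 = 3.362.
n = 2 × (3.362 / 0.85)² = 2 × 3.955² = 2 × 15.64 = 31.3.
Round up to the next whole participant.

n = 32 per group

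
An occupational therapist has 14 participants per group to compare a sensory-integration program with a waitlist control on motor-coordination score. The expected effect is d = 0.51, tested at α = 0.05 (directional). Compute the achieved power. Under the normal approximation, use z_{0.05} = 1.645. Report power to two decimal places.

For two equal groups, power = Φ(d·√(n/2) − z_{α}).
d·√(n/2) = 0.51 × √(14/2) = 0.51 × 2.646 = 1.349.
z_β = 1.349 − 1.645 = -0.296.
Power = Φ(-0.296) = 0.384.

power ≈ 0.38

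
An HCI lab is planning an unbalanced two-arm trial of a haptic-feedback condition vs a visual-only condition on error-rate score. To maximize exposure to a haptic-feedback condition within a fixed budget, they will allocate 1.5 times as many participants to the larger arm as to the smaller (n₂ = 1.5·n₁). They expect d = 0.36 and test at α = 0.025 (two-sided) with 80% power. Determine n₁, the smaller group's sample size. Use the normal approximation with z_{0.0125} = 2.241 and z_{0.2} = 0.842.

n₁ = 123

With allocation ratio k = n₂/n₁ = 1.5, Var(x̄₁−x̄₂) = σ²(1/n₁ + 1/(k·n₁)) = σ²·(k+1)/(k·n₁).
So n₁ = (1 + 1/k)·((z_{α/2} + z_β)/d)² = 1.667 × (3.083/0.36)².
n₁ = 1.667 × 73.34 = 122.2.
Round up: n₁ = 123, giving n₂ = ⌈1.5 × 123⌉ = ⌈184.5⌉ = 185.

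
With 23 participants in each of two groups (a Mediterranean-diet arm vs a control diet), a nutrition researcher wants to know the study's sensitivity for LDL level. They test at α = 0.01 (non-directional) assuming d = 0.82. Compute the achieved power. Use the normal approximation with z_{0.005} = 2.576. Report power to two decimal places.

For two equal groups, power = Φ(d·√(n/2) − z_{α/2}).
d·√(n/2) = 0.82 × √(23/2) = 0.82 × 3.391 = 2.781.
z_β = 2.781 − 2.576 = 0.205.
Power = Φ(0.205) = 0.581.

power ≈ 0.58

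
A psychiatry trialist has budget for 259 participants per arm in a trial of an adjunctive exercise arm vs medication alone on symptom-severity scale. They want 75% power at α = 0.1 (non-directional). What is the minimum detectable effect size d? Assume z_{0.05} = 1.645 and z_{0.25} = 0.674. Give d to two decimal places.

For two independent groups of n = 259 each: d_min = (z_{α/2} + z_β)·√(2/n).
z-sum = 1.645 + 0.674 = 2.319.
d_min = 2.319 × √(2/259) = 2.319 × 0.0879 = 0.204.

d_min ≈ 0.20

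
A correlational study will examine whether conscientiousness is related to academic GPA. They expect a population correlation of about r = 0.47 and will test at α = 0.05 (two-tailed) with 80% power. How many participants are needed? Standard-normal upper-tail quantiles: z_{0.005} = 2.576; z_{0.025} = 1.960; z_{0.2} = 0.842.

Fisher's z: C = ½·ln((1+r)/(1−r)) = ½·ln(2.7736) = 0.5101.
n = ((z_{α/2} + z_β)/C)² + 3.
(1.960 + 0.842) / 0.5101 = 2.802 / 0.5101 = 5.493.
n = 5.493² + 3 = 30.17 + 3 = 33.2.
Round up.

n = 34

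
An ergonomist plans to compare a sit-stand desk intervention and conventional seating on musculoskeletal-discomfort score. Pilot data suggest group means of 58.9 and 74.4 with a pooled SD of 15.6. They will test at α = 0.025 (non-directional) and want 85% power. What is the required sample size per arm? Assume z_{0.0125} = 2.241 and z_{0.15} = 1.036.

Cohen's d = |M₁ − M₂| / SD_pooled = |58.9 − 74.4| / 15.6 = 15.5 / 15.6 = 0.994.
For two independent groups with equal n: n = 2·((z_{α/2} + z_β) / d)².
z_{α/2} + z_β = 2.241 + 1.036 = 3.277.
n = 2 × (3.277 / 0.994)² = 2 × 3.297² = 2 × 10.87 = 21.7.
Round up to the next whole participant.

n = 22 per group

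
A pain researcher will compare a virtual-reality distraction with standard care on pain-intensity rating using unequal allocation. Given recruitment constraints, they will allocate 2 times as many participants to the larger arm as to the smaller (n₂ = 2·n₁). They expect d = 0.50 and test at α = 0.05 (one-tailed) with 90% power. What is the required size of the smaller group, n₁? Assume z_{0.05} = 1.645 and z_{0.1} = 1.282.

n₁ = 52

With allocation ratio k = n₂/n₁ = 2, Var(x̄₁−x̄₂) = σ²(1/n₁ + 1/(k·n₁)) = σ²·(k+1)/(k·n₁).
So n₁ = (1 + 1/k)·((z_{α} + z_β)/d)² = 1.500 × (2.927/0.50)².
n₁ = 1.500 × 34.27 = 51.4.
Round up: n₁ = 52, giving n₂ = 2 × 52 = 104.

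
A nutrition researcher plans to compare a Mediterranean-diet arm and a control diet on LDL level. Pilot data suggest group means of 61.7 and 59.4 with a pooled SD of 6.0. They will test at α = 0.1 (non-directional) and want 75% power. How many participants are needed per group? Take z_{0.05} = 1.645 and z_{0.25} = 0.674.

Cohen's d = |M₁ − M₂| / SD_pooled = |61.7 − 59.4| / 6.0 = 2.3 / 6.0 = 0.383.
For two independent groups with equal n: n = 2·((z_{α/2} + z_β) / d)².
z_{α/2} + z_β = 1.645 + 0.674 = 2.319.
n = 2 × (2.319 / 0.383)² = 2 × 6.055² = 2 × 36.66 = 73.3.
Round up to the next whole participant.

n = 74 per group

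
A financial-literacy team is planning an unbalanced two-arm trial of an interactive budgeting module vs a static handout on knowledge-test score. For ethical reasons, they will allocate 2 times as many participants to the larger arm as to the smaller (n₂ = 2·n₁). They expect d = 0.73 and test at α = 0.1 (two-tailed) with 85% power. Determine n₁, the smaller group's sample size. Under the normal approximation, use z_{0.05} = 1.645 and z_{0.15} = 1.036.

With allocation ratio k = n₂/n₁ = 2, Var(x̄₁−x̄₂) = σ²(1/n₁ + 1/(k·n₁)) = σ²·(k+1)/(k·n₁).
So n₁ = (1 + 1/k)·((z_{α/2} + z_β)/d)² = 1.500 × (2.681/0.73)².
n₁ = 1.500 × 13.49 = 20.2.
Round up: n₁ = 21, giving n₂ = 2 × 21 = 42.

n₁ = 21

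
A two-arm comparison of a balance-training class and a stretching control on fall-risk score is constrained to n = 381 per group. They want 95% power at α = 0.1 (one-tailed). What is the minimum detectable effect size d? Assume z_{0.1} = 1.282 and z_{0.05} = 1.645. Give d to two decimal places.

For two independent groups of n = 381 each: d_min = (z_{α} + z_β)·√(2/n).
z-sum = 1.282 + 1.645 = 2.927.
d_min = 2.927 × √(2/381) = 2.927 × 0.0725 = 0.212.

d_min ≈ 0.21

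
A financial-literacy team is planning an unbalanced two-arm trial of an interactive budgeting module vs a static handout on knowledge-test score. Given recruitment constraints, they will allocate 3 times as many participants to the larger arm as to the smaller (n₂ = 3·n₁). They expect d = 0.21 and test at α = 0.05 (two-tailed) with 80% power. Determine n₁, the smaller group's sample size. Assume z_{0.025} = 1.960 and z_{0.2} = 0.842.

With allocation ratio k = n₂/n₁ = 3, Var(x̄₁−x̄₂) = σ²(1/n₁ + 1/(k·n₁)) = σ²·(k+1)/(k·n₁).
So n₁ = (1 + 1/k)·((z_{α/2} + z_β)/d)² = 1.333 × (2.802/0.21)².
n₁ = 1.333 × 178.03 = 237.4.
Round up: n₁ = 238, giving n₂ = 3 × 238 = 714.

n₁ = 238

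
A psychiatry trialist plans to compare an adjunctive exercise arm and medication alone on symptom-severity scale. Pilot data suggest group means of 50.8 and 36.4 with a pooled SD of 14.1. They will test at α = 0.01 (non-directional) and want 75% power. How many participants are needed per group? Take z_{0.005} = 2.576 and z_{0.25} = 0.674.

Cohen's d = |M₁ − M₂| / SD_pooled = |50.8 − 36.4| / 14.1 = 14.4 / 14.1 = 1.021.
For two independent groups with equal n: n = 2·((z_{α/2} + z_β) / d)².
z_{α/2} + z_β = 2.576 + 0.674 = 3.250.
n = 2 × (3.250 / 1.021)² = 2 × 3.183² = 2 × 10.13 = 20.3.
Round up to the next whole participant.

n = 21 per group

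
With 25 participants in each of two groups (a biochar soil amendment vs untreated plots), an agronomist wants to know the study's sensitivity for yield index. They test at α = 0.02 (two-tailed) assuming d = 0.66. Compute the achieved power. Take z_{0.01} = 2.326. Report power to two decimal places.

For two equal groups, power = Φ(d·√(n/2) − z_{α/2}).
d·√(n/2) = 0.66 × √(25/2) = 0.66 × 3.536 = 2.333.
z_β = 2.333 − 2.326 = 0.007.
Power = Φ(0.007) = 0.503.

power ≈ 0.50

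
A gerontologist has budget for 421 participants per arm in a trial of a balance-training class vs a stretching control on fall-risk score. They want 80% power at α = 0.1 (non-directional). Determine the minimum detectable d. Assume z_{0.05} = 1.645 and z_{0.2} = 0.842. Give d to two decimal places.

d_min ≈ 0.17

For two independent groups of n = 421 each: d_min = (z_{α/2} + z_β)·√(2/n).
z-sum = 1.645 + 0.842 = 2.487.
d_min = 2.487 × √(2/421) = 2.487 × 0.0689 = 0.171.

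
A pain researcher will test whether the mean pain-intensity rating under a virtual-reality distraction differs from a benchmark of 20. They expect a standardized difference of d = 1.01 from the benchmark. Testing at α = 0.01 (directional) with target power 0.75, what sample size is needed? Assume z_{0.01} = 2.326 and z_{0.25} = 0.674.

For a one-sample test: n = ((z_{α} + z_β) / d)².
z_{α} + z_β = 2.326 + 0.674 = 3.000.
n = (3.000 / 1.01)² = 2.970² = 8.82.
Round up.

n = 9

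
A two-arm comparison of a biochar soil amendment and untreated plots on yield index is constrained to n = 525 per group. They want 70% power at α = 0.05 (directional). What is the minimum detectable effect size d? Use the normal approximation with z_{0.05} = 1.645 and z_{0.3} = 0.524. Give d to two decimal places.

For two independent groups of n = 525 each: d_min = (z_{α} + z_β)·√(2/n).
z-sum = 1.645 + 0.524 = 2.169.
d_min = 2.169 × √(2/525) = 2.169 × 0.0617 = 0.134.

d_min ≈ 0.13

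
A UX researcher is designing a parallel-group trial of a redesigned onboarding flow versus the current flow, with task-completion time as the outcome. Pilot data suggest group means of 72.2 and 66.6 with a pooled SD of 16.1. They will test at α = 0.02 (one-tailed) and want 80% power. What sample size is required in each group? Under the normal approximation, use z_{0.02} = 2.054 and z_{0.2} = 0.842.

n = 139 per group

Cohen's d = |M₁ − M₂| / SD_pooled = |72.2 − 66.6| / 16.1 = 5.6 / 16.1 = 0.348.
For two independent groups with equal n: n = 2·((z_{α} + z_β) / d)².
z_{α} + z_β = 2.054 + 0.842 = 2.896.
n = 2 × (2.896 / 0.348)² = 2 × 8.322² = 2 × 69.25 = 138.5.
Round up to the next whole participant.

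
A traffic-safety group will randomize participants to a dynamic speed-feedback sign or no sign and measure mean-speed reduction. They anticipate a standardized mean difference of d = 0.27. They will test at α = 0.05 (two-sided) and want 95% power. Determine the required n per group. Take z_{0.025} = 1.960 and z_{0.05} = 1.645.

For two independent groups with equal n: n = 2·((z_{α/2} + z_β) / d)².
z_{α/2} + z_β = 1.960 + 1.645 = 3.605.
n = 2 × (3.605 / 0.27)² = 2 × 13.352² = 2 × 178.27 = 356.5.
Round up to the next whole participant.

n = 357 per group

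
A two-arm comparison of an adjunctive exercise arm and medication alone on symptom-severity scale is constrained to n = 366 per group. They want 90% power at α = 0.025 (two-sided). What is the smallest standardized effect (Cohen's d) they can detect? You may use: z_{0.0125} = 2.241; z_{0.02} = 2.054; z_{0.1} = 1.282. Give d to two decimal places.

d_min ≈ 0.26

For two independent groups of n = 366 each: d_min = (z_{α/2} + z_β)·√(2/n).
z-sum = 2.241 + 1.282 = 3.523.
d_min = 3.523 × √(2/366) = 3.523 × 0.0739 = 0.260.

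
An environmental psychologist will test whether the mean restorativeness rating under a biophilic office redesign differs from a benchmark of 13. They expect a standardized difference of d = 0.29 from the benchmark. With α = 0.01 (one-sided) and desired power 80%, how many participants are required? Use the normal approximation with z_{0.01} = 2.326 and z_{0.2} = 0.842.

For a one-sample test: n = ((z_{α} + z_β) / d)².
z_{α} + z_β = 2.326 + 0.842 = 3.168.
n = (3.168 / 0.29)² = 10.924² = 119.34.
Round up.

n = 120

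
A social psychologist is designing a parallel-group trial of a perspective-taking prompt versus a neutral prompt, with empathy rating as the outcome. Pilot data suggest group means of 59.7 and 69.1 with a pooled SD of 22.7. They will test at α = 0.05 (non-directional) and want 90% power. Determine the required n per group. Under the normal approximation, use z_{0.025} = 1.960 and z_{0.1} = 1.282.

n = 123 per group

Cohen's d = |M₁ − M₂| / SD_pooled = |59.7 − 69.1| / 22.7 = 9.4 / 22.7 = 0.414.
For two independent groups with equal n: n = 2·((z_{α/2} + z_β) / d)².
z_{α/2} + z_β = 1.960 + 1.282 = 3.242.
n = 2 × (3.242 / 0.414)² = 2 × 7.831² = 2 × 61.32 = 122.6.
Round up to the next whole participant.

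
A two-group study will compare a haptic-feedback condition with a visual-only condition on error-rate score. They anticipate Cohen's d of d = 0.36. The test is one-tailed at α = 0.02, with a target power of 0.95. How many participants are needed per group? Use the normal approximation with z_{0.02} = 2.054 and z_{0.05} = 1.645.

n = 212 per group

For two independent groups with equal n: n = 2·((z_{α} + z_β) / d)².
z_{α} + z_β = 2.054 + 1.645 = 3.699.
n = 2 × (3.699 / 0.36)² = 2 × 10.275² = 2 × 105.58 = 211.2.
Round up to the next whole participant.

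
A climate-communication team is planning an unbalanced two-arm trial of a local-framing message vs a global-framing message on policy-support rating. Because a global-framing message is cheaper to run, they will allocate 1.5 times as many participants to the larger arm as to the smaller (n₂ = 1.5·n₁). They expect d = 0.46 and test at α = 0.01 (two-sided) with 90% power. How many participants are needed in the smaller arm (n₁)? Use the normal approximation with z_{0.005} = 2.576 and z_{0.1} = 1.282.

With allocation ratio k = n₂/n₁ = 1.5, Var(x̄₁−x̄₂) = σ²(1/n₁ + 1/(k·n₁)) = σ²·(k+1)/(k·n₁).
So n₁ = (1 + 1/k)·((z_{α/2} + z_β)/d)² = 1.667 × (3.858/0.46)².
n₁ = 1.667 × 70.34 = 117.2.
Round up: n₁ = 118, giving n₂ = 1.5 × 118 = 177.

n₁ = 118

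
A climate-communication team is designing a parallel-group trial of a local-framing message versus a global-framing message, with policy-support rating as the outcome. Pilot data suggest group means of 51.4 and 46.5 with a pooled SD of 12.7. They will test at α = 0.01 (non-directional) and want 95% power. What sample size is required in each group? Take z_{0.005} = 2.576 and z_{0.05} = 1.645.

Cohen's d = |M₁ − M₂| / SD_pooled = |51.4 − 46.5| / 12.7 = 4.9 / 12.7 = 0.386.
For two independent groups with equal n: n = 2·((z_{α/2} + z_β) / d)².
z_{α/2} + z_β = 2.576 + 1.645 = 4.221.
n = 2 × (4.221 / 0.386)² = 2 × 10.935² = 2 × 119.58 = 239.2.
Round up to the next whole participant.

n = 240 per group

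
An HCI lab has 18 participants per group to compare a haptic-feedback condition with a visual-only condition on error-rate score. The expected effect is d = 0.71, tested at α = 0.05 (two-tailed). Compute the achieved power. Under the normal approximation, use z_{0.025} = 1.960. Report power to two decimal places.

For two equal groups, power = Φ(d·√(n/2) − z_{α/2}).
d·√(n/2) = 0.71 × √(18/2) = 0.71 × 3.000 = 2.130.
z_β = 2.130 − 1.960 = 0.170.
Power = Φ(0.170) = 0.567.

power ≈ 0.57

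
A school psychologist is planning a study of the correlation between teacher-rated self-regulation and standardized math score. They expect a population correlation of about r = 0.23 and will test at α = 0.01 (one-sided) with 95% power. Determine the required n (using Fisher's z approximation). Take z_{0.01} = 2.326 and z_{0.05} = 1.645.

n = 291

Fisher's z: C = ½·ln((1+r)/(1−r)) = ½·ln(1.5974) = 0.2342.
n = ((z_{α} + z_β)/C)² + 3.
(2.326 + 1.645) / 0.2342 = 3.971 / 0.2342 = 16.956.
n = 16.956² + 3 = 287.49 + 3 = 290.5.
Round up.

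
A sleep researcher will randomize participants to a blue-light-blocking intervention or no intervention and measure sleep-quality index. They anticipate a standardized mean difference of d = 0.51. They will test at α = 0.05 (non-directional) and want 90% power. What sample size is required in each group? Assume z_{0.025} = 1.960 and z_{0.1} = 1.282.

n = 81 per group

For two independent groups with equal n: n = 2·((z_{α/2} + z_β) / d)².
z_{α/2} + z_β = 1.960 + 1.282 = 3.242.
n = 2 × (3.242 / 0.51)² = 2 × 6.357² = 2 × 40.41 = 80.8.
Round up to the next whole participant.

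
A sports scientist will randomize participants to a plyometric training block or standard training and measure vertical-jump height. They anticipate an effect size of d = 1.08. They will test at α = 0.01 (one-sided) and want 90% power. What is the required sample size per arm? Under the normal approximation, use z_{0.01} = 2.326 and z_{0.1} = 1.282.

For two independent groups with equal n: n = 2·((z_{α} + z_β) / d)².
z_{α} + z_β = 2.326 + 1.282 = 3.608.
n = 2 × (3.608 / 1.08)² = 2 × 3.341² = 2 × 11.16 = 22.3.
Round up to the next whole participant.

n = 23 per group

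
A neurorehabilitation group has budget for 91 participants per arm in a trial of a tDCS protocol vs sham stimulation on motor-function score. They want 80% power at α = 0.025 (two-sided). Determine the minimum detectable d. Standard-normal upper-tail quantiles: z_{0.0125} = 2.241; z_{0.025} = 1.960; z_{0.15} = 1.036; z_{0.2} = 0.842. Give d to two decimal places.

d_min ≈ 0.46

For two independent groups of n = 91 each: d_min = (z_{α/2} + z_β)·√(2/n).
z-sum = 2.241 + 0.842 = 3.083.
d_min = 3.083 × √(2/91) = 3.083 × 0.1482 = 0.457.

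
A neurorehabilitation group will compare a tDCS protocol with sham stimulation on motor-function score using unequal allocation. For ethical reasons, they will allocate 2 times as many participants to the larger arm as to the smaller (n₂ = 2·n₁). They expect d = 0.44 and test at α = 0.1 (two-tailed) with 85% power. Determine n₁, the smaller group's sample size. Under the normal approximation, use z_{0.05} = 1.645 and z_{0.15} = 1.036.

With allocation ratio k = n₂/n₁ = 2, Var(x̄₁−x̄₂) = σ²(1/n₁ + 1/(k·n₁)) = σ²·(k+1)/(k·n₁).
So n₁ = (1 + 1/k)·((z_{α/2} + z_β)/d)² = 1.500 × (2.681/0.44)².
n₁ = 1.500 × 37.13 = 55.7.
Round up: n₁ = 56, giving n₂ = 2 × 56 = 112.

n₁ = 56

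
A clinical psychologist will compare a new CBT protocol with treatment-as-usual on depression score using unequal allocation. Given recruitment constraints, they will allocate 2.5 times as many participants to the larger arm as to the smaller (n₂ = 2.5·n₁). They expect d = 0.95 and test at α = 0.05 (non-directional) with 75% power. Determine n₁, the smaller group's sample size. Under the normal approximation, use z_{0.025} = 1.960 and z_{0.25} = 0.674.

With allocation ratio k = n₂/n₁ = 2.5, Var(x̄₁−x̄₂) = σ²(1/n₁ + 1/(k·n₁)) = σ²·(k+1)/(k·n₁).
So n₁ = (1 + 1/k)·((z_{α/2} + z_β)/d)² = 1.400 × (2.634/0.95)².
n₁ = 1.400 × 7.69 = 10.8.
Round up: n₁ = 11, giving n₂ = ⌈2.5 × 11⌉ = ⌈27.5⌉ = 28.

n₁ = 11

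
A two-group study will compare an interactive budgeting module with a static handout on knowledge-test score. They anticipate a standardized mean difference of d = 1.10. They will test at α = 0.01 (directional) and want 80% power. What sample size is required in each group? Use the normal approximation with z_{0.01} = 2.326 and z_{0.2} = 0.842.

n = 17 per group

For two independent groups with equal n: n = 2·((z_{α} + z_β) / d)².
z_{α} + z_β = 2.326 + 0.842 = 3.168.
n = 2 × (3.168 / 1.10)² = 2 × 2.880² = 2 × 8.29 = 16.6.
Round up to the next whole participant.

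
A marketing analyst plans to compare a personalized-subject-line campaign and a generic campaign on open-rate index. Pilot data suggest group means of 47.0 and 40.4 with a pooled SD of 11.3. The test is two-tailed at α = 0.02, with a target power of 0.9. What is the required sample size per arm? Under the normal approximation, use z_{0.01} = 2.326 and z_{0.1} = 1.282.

n = 77 per group

Cohen's d = |M₁ − M₂| / SD_pooled = |47.0 − 40.4| / 11.3 = 6.6 / 11.3 = 0.584.
For two independent groups with equal n: n = 2·((z_{α/2} + z_β) / d)².
z_{α/2} + z_β = 2.326 + 1.282 = 3.608.
n = 2 × (3.608 / 0.584)² = 2 × 6.178² = 2 × 38.17 = 76.3.
Round up to the next whole participant.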